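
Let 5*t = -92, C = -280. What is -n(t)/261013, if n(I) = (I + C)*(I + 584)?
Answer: 4219376/6525325 ≈ 0.64662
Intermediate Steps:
t = -92/5 (t = (1/5)*(-92) = -92/5 ≈ -18.400)
n(I) = (-280 + I)*(584 + I) (n(I) = (I - 280)*(I + 584) = (-280 + I)*(584 + I))
-n(t)/261013 = -(-163520 + (-92/5)**2 + 304*(-92/5))/261013 = -(-163520 + 8464/25 - 27968/5)/261013 = -(-4219376)/(25*261013) = -1*(-4219376/6525325) = 4219376/6525325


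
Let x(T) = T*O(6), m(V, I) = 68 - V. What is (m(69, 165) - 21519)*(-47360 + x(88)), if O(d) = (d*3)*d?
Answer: 814661120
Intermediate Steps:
O(d) = 3*d² (O(d) = (3*d)*d = 3*d²)
x(T) = 108*T (x(T) = T*(3*6²) = T*(3*36) = T*108 = 108*T)
(m(69, 165) - 21519)*(-47360 + x(88)) = ((68 - 1*69) - 21519)*(-47360 + 108*88) = ((68 - 69) - 21519)*(-47360 + 9504) = (-1 - 21519)*(-37856) = -21520*(-37856) = 814661120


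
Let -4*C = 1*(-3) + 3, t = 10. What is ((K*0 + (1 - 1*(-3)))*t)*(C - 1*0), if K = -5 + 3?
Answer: 0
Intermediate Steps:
K = -2
C = 0 (C = -(1*(-3) + 3)/4 = -(-3 + 3)/4 = -¼*0 = 0)
((K*0 + (1 - 1*(-3)))*t)*(C - 1*0) = ((-2*0 + (1 - 1*(-3)))*10)*(0 - 1*0) = ((0 + (1 + 3))*10)*(0 + 0) = ((0 + 4)*10)*0 = (4*10)*0 = 40*0 = 0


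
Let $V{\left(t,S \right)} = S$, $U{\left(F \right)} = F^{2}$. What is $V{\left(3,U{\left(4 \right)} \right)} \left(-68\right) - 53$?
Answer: $-1141$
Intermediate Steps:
$V{\left(3,U{\left(4 \right)} \right)} \left(-68\right) - 53 = 4^{2} \left(-68\right) - 53 = 16 \left(-68\right) - 53 = -1088 - 53 = -1141$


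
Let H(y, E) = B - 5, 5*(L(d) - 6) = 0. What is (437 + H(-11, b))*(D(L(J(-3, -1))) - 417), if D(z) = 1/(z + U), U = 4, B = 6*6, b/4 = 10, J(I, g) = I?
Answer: -975546/5 ≈ -1.9511e+5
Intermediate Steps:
L(d) = 6 (L(d) = 6 + (1/5)*0 = 6 + 0 = 6)
b = 40 (b = 4*10 = 40)
B = 36
D(z) = 1/(4 + z) (D(z) = 1/(z + 4) = 1/(4 + z))
H(y, E) = 31 (H(y, E) = 36 - 5 = 31)
(437 + H(-11, b))*(D(L(J(-3, -1))) - 417) = (437 + 31)*(1/(4 + 6) - 417) = 468*(1/10 - 417) = 468*(-4169/10) = -975546/5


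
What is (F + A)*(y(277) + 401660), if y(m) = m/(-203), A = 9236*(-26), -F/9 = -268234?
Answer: 177258346220910/203 ≈ 8.7319e+11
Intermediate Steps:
F = 2414106 (F = -9*(-268234) = 2414106)
A = -240136
y(m) = -m/203 (y(m) = m*(-1/203) = -m/203)
(F + A)*(y(277) + 401660) = (2414106 - 240136)*(-1/203*277 + 401660) = 2173970*(-277/203 + 401660) = 2173970*(81536703/203) = 177258346220910/203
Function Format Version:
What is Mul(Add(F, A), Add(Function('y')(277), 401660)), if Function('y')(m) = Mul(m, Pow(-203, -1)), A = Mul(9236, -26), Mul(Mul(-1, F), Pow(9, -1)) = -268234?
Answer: Rational(177258346220910, 203) ≈ 8.7319e+11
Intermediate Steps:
F = 2414106 (F = Mul(-9, -268234) = 2414106)
A = -240136
Function('y')(m) = Mul(Rational(-1, 203), m) (Function('y')(m) = Mul(m, Rational(-1, 203)) = Mul(Rational(-1, 203), m))
Mul(Add(F, A), Add(Function('y')(277), 401660)) = Mul(Add(2414106, -240136), Add(Mul(Rational(-1, 203), 277), 401660)) = Mul(2173970, Add(Rational(-277, 203), 401660)) = Mul(2173970, Rational(81536703, 203)) = Rational(177258346220910, 203)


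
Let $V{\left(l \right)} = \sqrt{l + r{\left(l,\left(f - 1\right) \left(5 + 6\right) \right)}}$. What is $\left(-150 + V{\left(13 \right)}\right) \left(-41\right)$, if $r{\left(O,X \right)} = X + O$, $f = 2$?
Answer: $6150 - 41 \sqrt{37} \approx 5900.6$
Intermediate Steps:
$r{\left(O,X \right)} = O + X$
$V{\left(l \right)} = \sqrt{11 + 2 l}$ ($V{\left(l \right)} = \sqrt{l + \left(l + \left(2 - 1\right) \left(5 + 6\right)\right)} = \sqrt{l + \left(l + 1 \cdot 11\right)} = \sqrt{l + \left(l + 11\right)} = \sqrt{l + \left(11 + l\right)} = \sqrt{11 + 2 l}$)
$\left(-150 + V{\left(13 \right)}\right) \left(-41\right) = \left(-150 + \sqrt{11 + 2 \cdot 13}\right) \left(-41\right) = \left(-150 + \sqrt{11 + 26}\right) \left(-41\right) = \left(-150 + \sqrt{37}\right) \left(-41\right) = 6150 - 41 \sqrt{37}$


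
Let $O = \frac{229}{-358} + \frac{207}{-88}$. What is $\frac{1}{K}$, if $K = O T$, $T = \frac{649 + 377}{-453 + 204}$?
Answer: $\frac{653708}{8059059} \approx 0.081115$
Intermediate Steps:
$O = - \frac{47129}{15752}$ ($O = 229 \left(- \frac{1}{358}\right) + 207 \left(- \frac{1}{88}\right) = - \frac{229}{358} - \frac{207}{88} = - \frac{47129}{15752} \approx -2.9919$)
$T = - \frac{342}{83}$ ($T = \frac{1026}{-249} = 1026 \left(- \frac{1}{249}\right) = - \frac{342}{83} \approx -4.1205$)
$K = \frac{8059059}{653708}$ ($K = \left(- \frac{47129}{15752}\right) \left(- \frac{342}{83}\right) = \frac{8059059}{653708} \approx 12.328$)
$\frac{1}{K} = \frac{1}{\frac{8059059}{653708}} = \frac{653708}{8059059}$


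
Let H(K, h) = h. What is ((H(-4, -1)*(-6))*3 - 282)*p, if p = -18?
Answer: 4752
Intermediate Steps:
((H(-4, -1)*(-6))*3 - 282)*p = (-1*(-6)*3 - 282)*(-18) = (6*3 - 282)*(-18) = (18 - 282)*(-18) = -264*(-18) = 4752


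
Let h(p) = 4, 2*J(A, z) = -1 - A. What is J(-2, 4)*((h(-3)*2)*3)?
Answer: 12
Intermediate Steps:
J(A, z) = -½ - A/2 (J(A, z) = (-1 - A)/2 = -½ - A/2)
J(-2, 4)*((h(-3)*2)*3) = (-½ - ½*(-2))*((4*2)*3) = (-½ + 1)*(8*3) = (½)*24 = 12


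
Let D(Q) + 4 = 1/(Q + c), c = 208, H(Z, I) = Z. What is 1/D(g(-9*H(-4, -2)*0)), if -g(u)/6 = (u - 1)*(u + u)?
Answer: -208/831 ≈ -0.25030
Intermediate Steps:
g(u) = -12*u*(-1 + u) (g(u) = -6*(u - 1)*(u + u) = -6*(-1 + u)*2*u = -12*u*(-1 + u))
D(Q) = -4 + 1/(208 + Q) (D(Q) = -4 + 1/(Q + 208) = -4 + 1/(208 + Q))
1/D(g(-9*H(-4, -2)*0)) = 1/((-831 - 48*(-(-36)*0)*(1 - (-9)*(-4*0)))/(208 + 12*(-(-36)*0)*(1 - (-9)*(-4*0)))) = 1/((-831 - 48*(-9*0)*(1 - (-9)*0))/(208 + 12*(-9*0)*(1 - (-9)*0))) = 1/((-831 - 48*0*(1 - 1*0))/(208 + 12*0*(1 - 1*0))) = 1/((-831 - 48*0*(1 + 0))/(208 + 12*0*(1 + 0))) = 1/((-831 - 48*0)/(208 + 12*0*1)) = 1/((-831 - 4*0)/(208 + 0)) = 1/((-831 + 0)/208) = 1/((1/208)*(-831)) = 1/(-831/208) = -208/831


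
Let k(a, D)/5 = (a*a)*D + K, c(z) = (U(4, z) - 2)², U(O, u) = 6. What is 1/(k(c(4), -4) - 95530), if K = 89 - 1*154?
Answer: -1/100975 ≈ -9.9034e-6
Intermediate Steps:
K = -65 (K = 89 - 154 = -65)
c(z) = 16 (c(z) = (6 - 2)² = 4² = 16)
k(a, D) = -325 + 5*D*a² (k(a, D) = 5*((a*a)*D - 65) = 5*(a²*D - 65) = 5*(D*a² - 65) = 5*(-65 + D*a²) = -325 + 5*D*a²)
1/(k(c(4), -4) - 95530) = 1/((-325 + 5*(-4)*16²) - 95530) = 1/((-325 + 5*(-4)*256) - 95530) = 1/((-325 - 5120) - 95530) = 1/(-5445 - 95530) = 1/(-100975) = -1/100975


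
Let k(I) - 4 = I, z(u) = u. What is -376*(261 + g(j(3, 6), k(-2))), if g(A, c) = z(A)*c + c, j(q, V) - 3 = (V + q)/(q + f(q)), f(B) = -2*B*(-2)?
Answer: -507976/5 ≈ -1.0160e+5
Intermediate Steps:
k(I) = 4 + I
f(B) = 4*B
j(q, V) = 3 + (V + q)/(5*q) (j(q, V) = 3 + (V + q)/(q + 4*q) = 3 + (V + q)/((5*q)) = 3 + (V + q)*(1/(5*q)) = 3 + (V + q)/(5*q))
g(A, c) = c + A*c (g(A, c) = A*c + c = c + A*c)
-376*(261 + g(j(3, 6), k(-2))) = -376*(261 + (4 - 2)*(1 + (⅕)*(6 + 16*3)/3)) = -376*(261 + 2*(1 + (⅕)*(⅓)*(6 + 48))) = -376*(261 + 2*(1 + (⅕)*(⅓)*54)) = -376*(261 + 2*(1 + 18/5)) = -376*(261 + 2*(23/5)) = -376*(261 + 46/5) = -376*1351/5 = -507976/5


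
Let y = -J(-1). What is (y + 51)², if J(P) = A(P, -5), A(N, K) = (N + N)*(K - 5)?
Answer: 961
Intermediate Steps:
A(N, K) = 2*N*(-5 + K) (A(N, K) = (2*N)*(-5 + K) = 2*N*(-5 + K))
J(P) = -20*P (J(P) = 2*P*(-5 - 5) = 2*P*(-10) = -20*P)
y = -20 (y = -(-20)*(-1) = -1*20 = -20)
(y + 51)² = (-20 + 51)² = 31² = 961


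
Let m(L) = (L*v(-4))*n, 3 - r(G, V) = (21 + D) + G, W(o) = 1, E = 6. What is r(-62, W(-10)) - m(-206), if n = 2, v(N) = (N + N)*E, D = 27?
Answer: -19759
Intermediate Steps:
v(N) = 12*N (v(N) = (N + N)*6 = (2*N)*6 = 12*N)
r(G, V) = -45 - G (r(G, V) = 3 - ((21 + 27) + G) = 3 - (48 + G) = 3 + (-48 - G) = -45 - G)
m(L) = -96*L (m(L) = (L*(12*(-4)))*2 = (L*(-48))*2 = -48*L*2 = -96*L)
r(-62, W(-10)) - m(-206) = (-45 - 1*(-62)) - (-96)*(-206) = (-45 + 62) - 1*19776 = 17 - 19776 = -19759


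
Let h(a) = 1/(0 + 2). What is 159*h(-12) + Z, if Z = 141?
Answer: 441/2 ≈ 220.50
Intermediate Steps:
h(a) = 1/2
159*h(-12) + Z = 159*(1/2) + 141 = 159/2 + 141 = 441/2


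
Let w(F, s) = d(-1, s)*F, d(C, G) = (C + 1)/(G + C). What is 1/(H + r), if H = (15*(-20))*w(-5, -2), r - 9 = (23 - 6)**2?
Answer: 1/298 ≈ 0.0033557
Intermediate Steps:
d(C, G) = (1 + C)/(C + G)
w(F, s) = 0 (w(F, s) = ((1 - 1)/(-1 + s))*F = (0/(-1 + s))*F = 0*F = 0)
r = 298 (r = 9 + (23 - 6)**2 = 9 + 17**2 = 9 + 289 = 298)
H = 0 (H = (15*(-20))*0 = -300*0 = 0)
1/(H + r) = 1/(0 + 298) = 1/298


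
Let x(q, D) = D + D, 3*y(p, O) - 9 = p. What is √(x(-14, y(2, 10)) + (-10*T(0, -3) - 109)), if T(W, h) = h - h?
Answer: I*√915/3 ≈ 10.083*I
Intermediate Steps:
y(p, O) = 3 + p/3
T(W, h) = 0
x(q, D) = 2*D
√(x(-14, y(2, 10)) + (-10*T(0, -3) - 109)) = √(2*(3 + (⅓)*2) + (-10*0 - 109)) = √(2*(3 + ⅔) + (0 - 109)) = √(2*(11/3) - 109) = √(22/3 - 109) = √(-305/3) = I*√915/3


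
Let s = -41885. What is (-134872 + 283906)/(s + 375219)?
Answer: 74517/166667 ≈ 0.44710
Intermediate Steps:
(-134872 + 283906)/(s + 375219) = (-134872 + 283906)/(-41885 + 375219) = 149034/333334 = 149034*(1/333334) = 74517/166667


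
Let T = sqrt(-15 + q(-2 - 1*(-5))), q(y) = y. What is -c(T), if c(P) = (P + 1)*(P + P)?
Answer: 24 - 4*I*sqrt(3) ≈ 24.0 - 6.9282*I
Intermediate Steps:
T = 2*I*sqrt(3) (T = sqrt(-15 + (-2 - 1*(-5))) = sqrt(-15 + (-2 + 5)) = sqrt(-15 + 3) = sqrt(-12) = 2*I*sqrt(3) ≈ 3.4641*I)
c(P) = 2*P*(1 + P) (c(P) = (1 + P)*(2*P) = 2*P*(1 + P))
-c(T) = -2*2*I*sqrt(3)*(1 + 2*I*sqrt(3)) = -4*I*sqrt(3)*(1 + 2*I*sqrt(3))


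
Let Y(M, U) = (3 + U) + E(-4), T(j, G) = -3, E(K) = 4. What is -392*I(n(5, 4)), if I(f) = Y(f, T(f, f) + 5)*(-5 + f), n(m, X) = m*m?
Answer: -70560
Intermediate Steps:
n(m, X) = m²
Y(M, U) = 7 + U (Y(M, U) = (3 + U) + 4 = 7 + U)
I(f) = -45 + 9*f (I(f) = (7 + (-3 + 5))*(-5 + f) = (7 + 2)*(-5 + f) = 9*(-5 + f) = -45 + 9*f)
-392*I(n(5, 4)) = -392*(-45 + 9*5²) = -392*(-45 + 9*25) = -392*(-45 + 225) = -392*180 = -70560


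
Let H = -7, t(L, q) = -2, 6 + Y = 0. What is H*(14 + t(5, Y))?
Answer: -84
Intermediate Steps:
Y = -6 (Y = -6 + 0 = -6)
H*(14 + t(5, Y)) = -7*(14 - 2) = -7*12 = -84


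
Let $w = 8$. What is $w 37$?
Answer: $296$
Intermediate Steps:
$w 37 = 8 \cdot 37 = 296$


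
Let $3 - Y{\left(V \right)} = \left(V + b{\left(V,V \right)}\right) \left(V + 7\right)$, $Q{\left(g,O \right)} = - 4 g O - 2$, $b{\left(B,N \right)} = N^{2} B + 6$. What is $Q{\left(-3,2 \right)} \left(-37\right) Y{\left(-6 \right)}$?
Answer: $-178266$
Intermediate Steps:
$b{\left(B,N \right)} = 6 + B N^{2}$ ($b{\left(B,N \right)} = B N^{2} + 6 = 6 + B N^{2}$)
$Q{\left(g,O \right)} = -2 - 4 O g$ ($Q{\left(g,O \right)} = - 4 O g - 2 = -2 - 4 O g$)
$Y{\left(V \right)} = 3 - \left(7 + V\right) \left(6 + V + V^{3}\right)$ ($Y{\left(V \right)} = 3 - \left(V + \left(6 + V V^{2}\right)\right) \left(V + 7\right) = 3 - \left(V + \left(6 + V^{3}\right)\right) \left(7 + V\right) = 3 - \left(6 + V + V^{3}\right) \left(7 + V\right) = 3 - \left(7 + V\right) \left(6 + V + V^{3}\right)$)
$Q{\left(-3,2 \right)} \left(-37\right) Y{\left(-6 \right)} = \left(-2 - 8 \left(-3\right)\right) \left(-37\right) \left(-39 - \left(-6\right)^{2} - \left(-6\right)^{4} - -78 - 7 \left(-6\right)^{3}\right) = \left(-2 + 24\right) \left(-37\right) \left(-39 - 36 - 1296 + 78 - -1512\right) = 22 \left(-37\right) \left(-39 - 36 - 1296 + 78 + 1512\right) = \left(-814\right) 219 = -178266$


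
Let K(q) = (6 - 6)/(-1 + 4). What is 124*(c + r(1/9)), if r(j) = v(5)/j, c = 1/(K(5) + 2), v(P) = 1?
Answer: 1178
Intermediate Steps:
K(q) = 0 (K(q) = 0/3 = 0*(⅓) = 0)
c = ½ (c = 1/(0 + 2) = 1/2 = ½ ≈ 0.50000)
r(j) = 1/j
124*(c + r(1/9)) = 124*(½ + 1/(1/9)) = 124*(½ + 1/(⅑)) = 124*(½ + 9) = 124*(19/2) = 1178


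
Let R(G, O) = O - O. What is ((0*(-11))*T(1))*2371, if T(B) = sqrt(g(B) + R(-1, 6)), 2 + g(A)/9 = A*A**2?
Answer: 0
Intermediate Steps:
R(G, O) = 0
g(A) = -18 + 9*A**3 (g(A) = -18 + 9*(A*A**2) = -18 + 9*A**3)
T(B) = sqrt(-18 + 9*B**3) (T(B) = sqrt((-18 + 9*B**3) + 0) = sqrt(-18 + 9*B**3))
((0*(-11))*T(1))*2371 = ((0*(-11))*(3*sqrt(-2 + 1**3)))*2371 = (0*(3*sqrt(-2 + 1)))*2371 = (0*(3*sqrt(-1)))*2371 = (0*(3*I))*2371 = 0*2371 = 0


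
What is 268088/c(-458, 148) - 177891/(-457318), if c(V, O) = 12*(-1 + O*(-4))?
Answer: -30333898907/813568722 ≈ -37.285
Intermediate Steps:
c(V, O) = -12 - 48*O (c(V, O) = 12*(-1 - 4*O) = -12 - 48*O)
268088/c(-458, 148) - 177891/(-457318) = 268088/(-12 - 48*148) - 177891/(-457318) = 268088/(-12 - 7104) - 177891*(-1/457318) = 268088/(-7116) + 177891/457318 = 268088*(-1/7116) + 177891/457318 = -67022/1779 + 177891/457318 = -30333898907/813568722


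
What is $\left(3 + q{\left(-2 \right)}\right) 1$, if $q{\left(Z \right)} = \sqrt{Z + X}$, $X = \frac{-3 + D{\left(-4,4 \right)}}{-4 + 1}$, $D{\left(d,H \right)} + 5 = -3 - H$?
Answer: $3 + \sqrt{3} \approx 4.732$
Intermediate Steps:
$D{\left(d,H \right)} = -8 - H$ ($D{\left(d,H \right)} = -5 - \left(3 + H\right) = -8 - H$)
$X = 5$ ($X = \frac{-3 - 12}{-4 + 1} = \frac{-3 - 12}{-3} = \left(-3 - 12\right) \left(- \frac{1}{3}\right) = \left(-15\right) \left(- \frac{1}{3}\right) = 5$)
$q{\left(Z \right)} = \sqrt{5 + Z}$ ($q{\left(Z \right)} = \sqrt{Z + 5} = \sqrt{5 + Z}$)
$\left(3 + q{\left(-2 \right)}\right) 1 = \left(3 + \sqrt{5 - 2}\right) 1 = \left(3 + \sqrt{3}\right) 1 = 3 + \sqrt{3}$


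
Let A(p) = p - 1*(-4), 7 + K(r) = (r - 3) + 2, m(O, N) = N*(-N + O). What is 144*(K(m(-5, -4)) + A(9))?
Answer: 1296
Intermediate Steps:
m(O, N) = N*(O - N)
K(r) = -8 + r (K(r) = -7 + ((r - 3) + 2) = -7 + ((-3 + r) + 2) = -7 + (-1 + r) = -8 + r)
A(p) = 4 + p (A(p) = p + 4 = 4 + p)
144*(K(m(-5, -4)) + A(9)) = 144*((-8 - 4*(-5 - 1*(-4))) + (4 + 9)) = 144*((-8 - 4*(-5 + 4)) + 13) = 144*((-8 - 4*(-1)) + 13) = 144*((-8 + 4) + 13) = 144*(-4 + 13) = 144*9 = 1296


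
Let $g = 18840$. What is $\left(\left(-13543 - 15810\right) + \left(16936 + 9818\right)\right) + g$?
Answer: $16241$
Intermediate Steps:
$\left(\left(-13543 - 15810\right) + \left(16936 + 9818\right)\right) + g = \left(\left(-13543 - 15810\right) + \left(16936 + 9818\right)\right) + 18840 = \left(-29353 + 26754\right) + 18840 = -2599 + 18840 = 16241$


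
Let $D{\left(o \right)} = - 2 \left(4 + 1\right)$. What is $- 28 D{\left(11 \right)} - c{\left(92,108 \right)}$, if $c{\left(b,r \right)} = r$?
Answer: $172$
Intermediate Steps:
$D{\left(o \right)} = -10$ ($D{\left(o \right)} = \left(-2\right) 5 = -10$)
$- 28 D{\left(11 \right)} - c{\left(92,108 \right)} = \left(-28\right) \left(-10\right) - 108 = 280 - 108 = 172$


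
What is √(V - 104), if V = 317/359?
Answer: I*√13289821/359 ≈ 10.155*I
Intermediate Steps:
V = 317/359 (V = 317*(1/359) = 317/359 ≈ 0.88301)
√(V - 104) = √(317/359 - 104) = √(-37019/359) = I*√13289821/359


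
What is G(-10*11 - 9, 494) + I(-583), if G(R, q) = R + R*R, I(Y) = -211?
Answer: 13831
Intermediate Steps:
G(R, q) = R + R²
G(-10*11 - 9, 494) + I(-583) = (-10*11 - 9)*(1 + (-10*11 - 9)) - 211 = (-110 - 9)*(1 + (-110 - 9)) - 211 = -119*(1 - 119) - 211 = -119*(-118) - 211 = 14042 - 211 = 13831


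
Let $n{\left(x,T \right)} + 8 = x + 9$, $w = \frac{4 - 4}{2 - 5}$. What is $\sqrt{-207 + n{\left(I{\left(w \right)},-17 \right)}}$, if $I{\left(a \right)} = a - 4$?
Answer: $i \sqrt{210} \approx 14.491 i$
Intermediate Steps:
$w = 0$ ($w = \frac{0}{-3} = 0 \left(- \frac{1}{3}\right) = 0$)
$I{\left(a \right)} = -4 + a$
$n{\left(x,T \right)} = 1 + x$ ($n{\left(x,T \right)} = -8 + \left(x + 9\right) = -8 + \left(9 + x\right) = 1 + x$)
$\sqrt{-207 + n{\left(I{\left(w \right)},-17 \right)}} = \sqrt{-207 + \left(1 + \left(-4 + 0\right)\right)} = \sqrt{-207 + \left(1 - 4\right)} = \sqrt{-207 - 3} = \sqrt{-210} = i \sqrt{210}$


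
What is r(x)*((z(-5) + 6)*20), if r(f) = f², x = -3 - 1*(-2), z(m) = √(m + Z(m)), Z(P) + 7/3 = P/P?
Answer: 120 + 20*I*√57/3 ≈ 120.0 + 50.332*I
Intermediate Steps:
Z(P) = -4/3 (Z(P) = -7/3 + P/P = -7/3 + 1 = -4/3)
z(m) = √(-4/3 + m) (z(m) = √(m - 4/3) = √(-4/3 + m))
x = -1 (x = -3 + 2 = -1)
r(x)*((z(-5) + 6)*20) = (-1)²*((√(-12 + 9*(-5))/3 + 6)*20) = 1*((√(-12 - 45)/3 + 6)*20) = 1*((√(-57)/3 + 6)*20) = 1*(((I*√57)/3 + 6)*20) = 1*((I*√57/3 + 6)*20) = 1*((6 + I*√57/3)*20) = 1*(120 + 20*I*√57/3) = 120 + 20*I*√57/3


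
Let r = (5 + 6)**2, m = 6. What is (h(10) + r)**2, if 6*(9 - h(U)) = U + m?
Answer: 145924/9 ≈ 16214.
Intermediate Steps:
r = 121 (r = 11**2 = 121)
h(U) = 8 - U/6 (h(U) = 9 - (U + 6)/6 = 9 - (6 + U)/6 = 9 + (-1 - U/6) = 8 - U/6)
(h(10) + r)**2 = ((8 - 1/6*10) + 121)**2 = ((8 - 5/3) + 121)**2 = (19/3 + 121)**2 = (382/3)**2 = 145924/9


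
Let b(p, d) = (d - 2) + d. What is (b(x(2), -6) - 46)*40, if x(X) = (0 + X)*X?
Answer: -2400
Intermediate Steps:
x(X) = X**2 (x(X) = X*X = X**2)
b(p, d) = -2 + 2*d (b(p, d) = (-2 + d) + d = -2 + 2*d)
(b(x(2), -6) - 46)*40 = ((-2 + 2*(-6)) - 46)*40 = ((-2 - 12) - 46)*40 = (-14 - 46)*40 = -60*40 = -2400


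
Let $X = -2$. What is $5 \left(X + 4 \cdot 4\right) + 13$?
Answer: $83$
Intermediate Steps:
$5 \left(X + 4 \cdot 4\right) + 13 = 5 \left(-2 + 4 \cdot 4\right) + 13 = 5 \left(-2 + 16\right) + 13 = 5 \cdot 14 + 13 = 70 + 13 = 83$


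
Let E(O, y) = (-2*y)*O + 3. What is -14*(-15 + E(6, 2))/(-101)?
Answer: -504/101 ≈ -4.9901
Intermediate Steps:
E(O, y) = 3 - 2*O*y (E(O, y) = -2*O*y + 3 = 3 - 2*O*y)
-14*(-15 + E(6, 2))/(-101) = -14*(-15 + (3 - 2*6*2))/(-101) = -14*(-15 + (3 - 24))*(-1/101) = -14*(-15 - 21)*(-1/101) = -14*(-36)*(-1/101) = 504*(-1/101) = -504/101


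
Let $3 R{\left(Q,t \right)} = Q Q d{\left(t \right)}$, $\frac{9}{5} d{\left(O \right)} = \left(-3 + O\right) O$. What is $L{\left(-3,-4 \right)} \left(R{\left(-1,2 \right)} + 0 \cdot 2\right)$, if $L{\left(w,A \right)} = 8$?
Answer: $- \frac{80}{27} \approx -2.963$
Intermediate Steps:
$d{\left(O \right)} = \frac{5 O \left(-3 + O\right)}{9}$ ($d{\left(O \right)} = \frac{5 \left(-3 + O\right) O}{9} = \frac{5 O \left(-3 + O\right)}{9}$)
$R{\left(Q,t \right)} = \frac{5 t Q^{2} \left(-3 + t\right)}{27}$ ($R{\left(Q,t \right)} = \frac{Q Q \frac{5 t \left(-3 + t\right)}{9}}{3} = \frac{Q^{2} \frac{5 t \left(-3 + t\right)}{9}}{3} = \frac{\frac{5}{9} t Q^{2} \left(-3 + t\right)}{3} = \frac{5 t Q^{2} \left(-3 + t\right)}{27}$)
$L{\left(-3,-4 \right)} \left(R{\left(-1,2 \right)} + 0 \cdot 2\right) = 8 \left(\frac{5}{27} \cdot 2 \left(-1\right)^{2} \left(-3 + 2\right) + 0 \cdot 2\right) = 8 \left(\frac{5}{27} \cdot 2 \cdot 1 \left(-1\right) + 0\right) = 8 \left(- \frac{10}{27} + 0\right) = 8 \left(- \frac{10}{27}\right) = - \frac{80}{27}$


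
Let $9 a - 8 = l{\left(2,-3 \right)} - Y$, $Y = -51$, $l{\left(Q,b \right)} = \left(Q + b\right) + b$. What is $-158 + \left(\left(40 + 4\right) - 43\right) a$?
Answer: $- \frac{1367}{9} \approx -151.89$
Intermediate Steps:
$l{\left(Q,b \right)} = Q + 2 b$
$a = \frac{55}{9}$ ($a = \frac{8}{9} + \frac{\left(2 + 2 \left(-3\right)\right) - -51}{9} = \frac{8}{9} + \frac{\left(2 - 6\right) + 51}{9} = \frac{8}{9} + \frac{-4 + 51}{9} = \frac{8}{9} + \frac{1}{9} \cdot 47 = \frac{8}{9} + \frac{47}{9} = \frac{55}{9} \approx 6.1111$)
$-158 + \left(\left(40 + 4\right) - 43\right) a = -158 + \left(\left(40 + 4\right) - 43\right) \frac{55}{9} = -158 + \left(44 - 43\right) \frac{55}{9} = -158 + 1 \cdot \frac{55}{9} = -158 + \frac{55}{9} = - \frac{1367}{9}$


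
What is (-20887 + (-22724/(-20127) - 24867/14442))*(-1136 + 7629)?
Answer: -13140712942182929/96891378 ≈ -1.3562e+8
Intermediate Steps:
(-20887 + (-22724/(-20127) - 24867/14442))*(-1136 + 7629) = (-20887 + (-22724*(-1/20127) - 24867*1/14442))*6493 = (-20887 + (22724/20127 - 8289/4814))*6493 = (-20887 - 57439367/96891378)*6493 = -2023827651653/96891378*6493 = -13140712942182929/96891378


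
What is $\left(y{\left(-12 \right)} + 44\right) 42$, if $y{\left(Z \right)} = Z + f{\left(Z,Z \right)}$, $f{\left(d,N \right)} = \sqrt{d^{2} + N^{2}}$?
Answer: $1344 + 504 \sqrt{2} \approx 2056.8$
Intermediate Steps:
$f{\left(d,N \right)} = \sqrt{N^{2} + d^{2}}$
$y{\left(Z \right)} = Z + \sqrt{2} \sqrt{Z^{2}}$ ($y{\left(Z \right)} = Z + \sqrt{Z^{2} + Z^{2}} = Z + \sqrt{2 Z^{2}} = Z + \sqrt{2} \sqrt{Z^{2}}$)
$\left(y{\left(-12 \right)} + 44\right) 42 = \left(\left(-12 + \sqrt{2} \sqrt{\left(-12\right)^{2}}\right) + 44\right) 42 = \left(\left(-12 + \sqrt{2} \sqrt{144}\right) + 44\right) 42 = \left(\left(-12 + \sqrt{2} \cdot 12\right) + 44\right) 42 = \left(\left(-12 + 12 \sqrt{2}\right) + 44\right) 42 = \left(32 + 12 \sqrt{2}\right) 42 = 1344 + 504 \sqrt{2}$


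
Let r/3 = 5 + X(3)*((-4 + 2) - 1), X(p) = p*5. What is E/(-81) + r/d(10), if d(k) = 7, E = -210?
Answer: -2750/189 ≈ -14.550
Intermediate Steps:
X(p) = 5*p
r = -120 (r = 3*(5 + (5*3)*((-4 + 2) - 1)) = 3*(5 + 15*(-2 - 1)) = 3*(5 + 15*(-3)) = 3*(5 - 45) = 3*(-40) = -120)
E/(-81) + r/d(10) = -210/(-81) - 120/7 = -210*(-1/81) - 120*1/7 = 70/27 - 120/7 = -2750/189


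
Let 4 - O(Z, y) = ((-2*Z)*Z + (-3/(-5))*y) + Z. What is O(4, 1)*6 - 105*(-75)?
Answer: 40317/5 ≈ 8063.4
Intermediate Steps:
O(Z, y) = 4 - Z + 2*Z**2 - 3*y/5 (O(Z, y) = 4 - (((-2*Z)*Z + (-3/(-5))*y) + Z) = 4 - ((-2*Z**2 + (-3*(-1/5))*y) + Z) = 4 - ((-2*Z**2 + 3*y/5) + Z) = 4 - (Z - 2*Z**2 + 3*y/5) = 4 + (-Z + 2*Z**2 - 3*y/5) = 4 - Z + 2*Z**2 - 3*y/5)
O(4, 1)*6 - 105*(-75) = (4 - 1*4 + 2*4**2 - 3/5*1)*6 - 105*(-75) = (4 - 4 + 2*16 - 3/5)*6 + 7875 = (4 - 4 + 32 - 3/5)*6 + 7875 = (157/5)*6 + 7875 = 942/5 + 7875 = 40317/5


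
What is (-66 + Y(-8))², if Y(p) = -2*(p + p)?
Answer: 1156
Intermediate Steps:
Y(p) = -4*p
(-66 + Y(-8))² = (-66 - 4*(-8))² = (-66 + 32)² = (-34)² = 1156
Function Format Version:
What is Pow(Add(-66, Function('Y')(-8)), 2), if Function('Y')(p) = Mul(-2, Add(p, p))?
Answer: 1156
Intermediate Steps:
Function('Y')(p) = Mul(-4, p) (Function('Y')(p) = Mul(-2, Mul(2, p)) = Mul(-4, p))
Pow(Add(-66, Function('Y')(-8)), 2) = Pow(Add(-66, Mul(-4, -8)), 2) = Pow(Add(-66, 32), 2) = Pow(-34, 2) = 1156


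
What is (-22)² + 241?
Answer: 725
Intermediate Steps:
(-22)² + 241 = 484 + 241 = 725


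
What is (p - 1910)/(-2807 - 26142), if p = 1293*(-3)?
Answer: 5789/28949 ≈ 0.19997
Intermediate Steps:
p = -3879
(p - 1910)/(-2807 - 26142) = (-3879 - 1910)/(-2807 - 26142) = -5789/(-28949) = -5789*(-1/28949) = 5789/28949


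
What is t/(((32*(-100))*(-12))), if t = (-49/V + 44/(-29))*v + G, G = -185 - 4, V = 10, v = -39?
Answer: 5923/3712000 ≈ 0.0015956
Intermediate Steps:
G = -189
t = 17769/290 (t = (-49/10 + 44/(-29))*(-39) - 189 = (-49*⅒ + 44*(-1/29))*(-39) - 189 = (-49/10 - 44/29)*(-39) - 189 = -1861/290*(-39) - 189 = 72579/290 - 189 = 17769/290 ≈ 61.272)
t/(((32*(-100))*(-12))) = 17769/(290*(((32*(-100))*(-12)))) = 17769/(290*((-3200*(-12)))) = (17769/290)/38400 = (17769/290)*(1/38400) = 5923/3712000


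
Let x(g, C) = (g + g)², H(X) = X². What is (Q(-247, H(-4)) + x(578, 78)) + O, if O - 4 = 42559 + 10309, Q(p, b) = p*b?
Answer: 1385256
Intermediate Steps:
x(g, C) = 4*g² (x(g, C) = (2*g)² = 4*g²)
Q(p, b) = b*p
O = 52872 (O = 4 + (42559 + 10309) = 4 + 52868 = 52872)
(Q(-247, H(-4)) + x(578, 78)) + O = ((-4)²*(-247) + 4*578²) + 52872 = (16*(-247) + 4*334084) + 52872 = (-3952 + 1336336) + 52872 = 1332384 + 52872 = 1385256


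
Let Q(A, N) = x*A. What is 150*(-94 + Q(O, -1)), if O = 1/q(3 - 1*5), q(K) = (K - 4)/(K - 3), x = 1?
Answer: -13975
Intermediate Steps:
q(K) = (-4 + K)/(-3 + K)
O = ⅚ (O = 1/((-4 + (3 - 1*5))/(-3 + (3 - 1*5))) = 1/((-4 + (3 - 5))/(-3 + (3 - 5))) = 1/((-4 - 2)/(-3 - 2)) = 1/(-6/(-5)) = 1/(-⅕*(-6)) = 1/(6/5) = ⅚ ≈ 0.83333)
Q(A, N) = A (Q(A, N) = 1*A = A)
150*(-94 + Q(O, -1)) = 150*(-94 + ⅚) = 150*(-559/6) = -13975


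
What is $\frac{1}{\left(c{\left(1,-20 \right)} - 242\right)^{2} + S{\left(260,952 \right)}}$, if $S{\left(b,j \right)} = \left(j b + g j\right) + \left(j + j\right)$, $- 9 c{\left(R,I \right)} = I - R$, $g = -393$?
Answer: $- \frac{9}{605447} \approx -1.4865 \cdot 10^{-5}$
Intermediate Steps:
$c{\left(R,I \right)} = - \frac{I}{9} + \frac{R}{9}$ ($c{\left(R,I \right)} = - \frac{I - R}{9} = - \frac{I}{9} + \frac{R}{9}$)
$S{\left(b,j \right)} = - 391 j + b j$ ($S{\left(b,j \right)} = \left(j b - 393 j\right) + \left(j + j\right) = \left(b j - 393 j\right) + 2 j = \left(- 393 j + b j\right) + 2 j = - 391 j + b j$)
$\frac{1}{\left(c{\left(1,-20 \right)} - 242\right)^{2} + S{\left(260,952 \right)}} = \frac{1}{\left(\left(\left(- \frac{1}{9}\right) \left(-20\right) + \frac{1}{9} \cdot 1\right) - 242\right)^{2} + 952 \left(-391 + 260\right)} = \frac{1}{\left(\left(\frac{20}{9} + \frac{1}{9}\right) - 242\right)^{2} + 952 \left(-131\right)} = \frac{1}{\left(\frac{7}{3} - 242\right)^{2} - 124712} = \frac{1}{\left(- \frac{719}{3}\right)^{2} - 124712} = \frac{1}{\frac{516961}{9} - 124712} = \frac{1}{- \frac{605447}{9}} = - \frac{9}{605447}$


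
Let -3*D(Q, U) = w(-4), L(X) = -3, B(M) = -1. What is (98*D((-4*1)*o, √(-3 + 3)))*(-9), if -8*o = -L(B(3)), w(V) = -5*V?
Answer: 5880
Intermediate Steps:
o = -3/8 (o = -(-1)*(-3)/8 = -⅛*3 = -3/8 ≈ -0.37500)
D(Q, U) = -20/3 (D(Q, U) = -(-5)*(-4)/3 = -⅓*20 = -20/3)
(98*D((-4*1)*o, √(-3 + 3)))*(-9) = (98*(-20/3))*(-9) = -1960/3*(-9) = 5880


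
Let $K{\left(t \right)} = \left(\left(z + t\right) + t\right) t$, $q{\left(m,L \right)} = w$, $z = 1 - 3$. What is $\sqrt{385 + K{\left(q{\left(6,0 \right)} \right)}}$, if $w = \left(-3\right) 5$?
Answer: $\sqrt{865} \approx 29.411$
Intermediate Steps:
$z = -2$
$w = -15$
$q{\left(m,L \right)} = -15$
$K{\left(t \right)} = t \left(-2 + 2 t\right)$ ($K{\left(t \right)} = \left(\left(-2 + t\right) + t\right) t = \left(-2 + 2 t\right) t = t \left(-2 + 2 t\right)$)
$\sqrt{385 + K{\left(q{\left(6,0 \right)} \right)}} = \sqrt{385 + 2 \left(-15\right) \left(-1 - 15\right)} = \sqrt{385 + 2 \left(-15\right) \left(-16\right)} = \sqrt{385 + 480} = \sqrt{865}$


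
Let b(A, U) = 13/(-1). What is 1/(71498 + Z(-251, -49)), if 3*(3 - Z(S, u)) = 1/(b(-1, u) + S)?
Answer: 792/56628793 ≈ 1.3986e-5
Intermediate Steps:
b(A, U) = -13 (b(A, U) = 13*(-1) = -13)
Z(S, u) = 3 - 1/(3*(-13 + S))
1/(71498 + Z(-251, -49)) = 1/(71498 + (-118 + 9*(-251))/(3*(-13 - 251))) = 1/(71498 + (1/3)*(-118 - 2259)/(-264)) = 1/(71498 + (1/3)*(-1/264)*(-2377)) = 1/(71498 + 2377/792) = 1/(56628793/792) = 792/56628793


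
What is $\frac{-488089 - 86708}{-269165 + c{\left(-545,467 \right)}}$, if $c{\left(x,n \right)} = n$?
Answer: $\frac{191599}{89566} \approx 2.1392$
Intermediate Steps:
$\frac{-488089 - 86708}{-269165 + c{\left(-545,467 \right)}} = \frac{-488089 - 86708}{-269165 + 467} = - \frac{574797}{-268698} = \left(-574797\right) \left(- \frac{1}{268698}\right) = \frac{191599}{89566}$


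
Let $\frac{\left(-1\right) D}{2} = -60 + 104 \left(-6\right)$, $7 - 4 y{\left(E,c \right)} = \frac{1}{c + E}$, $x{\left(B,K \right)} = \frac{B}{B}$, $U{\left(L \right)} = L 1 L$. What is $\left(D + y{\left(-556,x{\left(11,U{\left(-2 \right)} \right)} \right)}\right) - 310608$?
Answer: $- \frac{343254457}{1110} \approx -3.0924 \cdot 10^{5}$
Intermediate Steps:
$U{\left(L \right)} = L^{2}$ ($U{\left(L \right)} = L L = L^{2}$)
$x{\left(B,K \right)} = 1$
$y{\left(E,c \right)} = \frac{7}{4} - \frac{1}{4 \left(E + c\right)}$ ($y{\left(E,c \right)} = \frac{7}{4} - \frac{1}{4 \left(c + E\right)} = \frac{7}{4} - \frac{1}{4 \left(E + c\right)}$)
$D = 1368$ ($D = - 2 \left(-60 + 104 \left(-6\right)\right) = - 2 \left(-60 - 624\right) = \left(-2\right) \left(-684\right) = 1368$)
$\left(D + y{\left(-556,x{\left(11,U{\left(-2 \right)} \right)} \right)}\right) - 310608 = \left(1368 + \frac{-1 + 7 \left(-556\right) + 7 \cdot 1}{4 \left(-556 + 1\right)}\right) - 310608 = \left(1368 + \frac{-1 - 3892 + 7}{4 \left(-555\right)}\right) - 310608 = \left(1368 + \frac{1}{4} \left(- \frac{1}{555}\right) \left(-3886\right)\right) - 310608 = \left(1368 + \frac{1943}{1110}\right) - 310608 = \frac{1520423}{1110} - 310608 = - \frac{343254457}{1110}$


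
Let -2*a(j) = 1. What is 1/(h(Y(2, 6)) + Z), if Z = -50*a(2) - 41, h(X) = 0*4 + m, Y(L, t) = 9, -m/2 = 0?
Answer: -1/16 ≈ -0.062500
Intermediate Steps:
m = 0 (m = -2*0 = 0)
a(j) = -½ (a(j) = -½*1 = -½)
h(X) = 0 (h(X) = 0*4 + 0 = 0 + 0 = 0)
Z = -16 (Z = -50*(-½) - 41 = 25 - 41 = -16)
1/(h(Y(2, 6)) + Z) = 1/(0 - 16) = 1/(-16) = -1/16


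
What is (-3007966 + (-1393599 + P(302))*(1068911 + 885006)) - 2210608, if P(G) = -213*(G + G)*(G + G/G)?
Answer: -78889706950709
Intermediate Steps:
P(G) = -426*G*(1 + G) (P(G) = -213*2*G*(G + 1) = -213*2*G*(1 + G) = -426*G*(1 + G))
(-3007966 + (-1393599 + P(302))*(1068911 + 885006)) - 2210608 = (-3007966 + (-1393599 - 426*302*(1 + 302))*(1068911 + 885006)) - 2210608 = (-3007966 + (-1393599 - 426*302*303)*1953917) - 2210608 = (-3007966 + (-1393599 - 38981556)*1953917) - 2210608 = (-3007966 - 40375155*1953917) - 2210608 = (-3007966 - 78889701732135) - 2210608 = -78889704740101 - 2210608 = -78889706950709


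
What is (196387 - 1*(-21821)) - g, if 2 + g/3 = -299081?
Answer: 1115457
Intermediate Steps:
g = -897249 (g = -6 + 3*(-299081) = -6 - 897243 = -897249)
(196387 - 1*(-21821)) - g = (196387 - 1*(-21821)) - 1*(-897249) = (196387 + 21821) + 897249 = 218208 + 897249 = 1115457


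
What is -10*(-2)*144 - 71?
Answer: 2809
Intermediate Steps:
-10*(-2)*144 - 71 = 20*144 - 71 = 2880 - 71 = 2809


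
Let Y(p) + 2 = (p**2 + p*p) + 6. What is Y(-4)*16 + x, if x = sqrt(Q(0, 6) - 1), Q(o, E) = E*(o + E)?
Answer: 576 + sqrt(35) ≈ 581.92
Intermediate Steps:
Q(o, E) = E*(E + o)
Y(p) = 4 + 2*p**2 (Y(p) = -2 + ((p**2 + p*p) + 6) = -2 + ((p**2 + p**2) + 6) = -2 + (2*p**2 + 6) = -2 + (6 + 2*p**2) = 4 + 2*p**2)
x = sqrt(35) (x = sqrt(6*(6 + 0) - 1) = sqrt(6*6 - 1) = sqrt(36 - 1) = sqrt(35) ≈ 5.9161)
Y(-4)*16 + x = (4 + 2*(-4)**2)*16 + sqrt(35) = (4 + 2*16)*16 + sqrt(35) = (4 + 32)*16 + sqrt(35) = 36*16 + sqrt(35) = 576 + sqrt(35)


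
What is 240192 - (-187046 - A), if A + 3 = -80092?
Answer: 347143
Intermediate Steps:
A = -80095 (A = -3 - 80092 = -80095)
240192 - (-187046 - A) = 240192 - (-187046 - 1*(-80095)) = 240192 - (-187046 + 80095) = 240192 - 1*(-106951) = 240192 + 106951 = 347143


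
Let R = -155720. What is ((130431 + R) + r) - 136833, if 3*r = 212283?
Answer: -91361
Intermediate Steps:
r = 70761 (r = (⅓)*212283 = 70761)
((130431 + R) + r) - 136833 = ((130431 - 155720) + 70761) - 136833 = (-25289 + 70761) - 136833 = 45472 - 136833 = -91361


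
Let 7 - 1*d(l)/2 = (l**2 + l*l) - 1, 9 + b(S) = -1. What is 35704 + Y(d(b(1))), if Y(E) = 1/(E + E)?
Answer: 27420671/768 ≈ 35704.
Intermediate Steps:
b(S) = -10 (b(S) = -9 - 1 = -10)
d(l) = 16 - 4*l**2 (d(l) = 14 - 2*((l**2 + l*l) - 1) = 14 - 2*((l**2 + l**2) - 1) = 14 - 2*(2*l**2 - 1) = 14 - 2*(-1 + 2*l**2) = 14 + (2 - 4*l**2) = 16 - 4*l**2)
Y(E) = 1/(2*E)
35704 + Y(d(b(1))) = 35704 + 1/(2*(16 - 4*(-10)**2)) = 35704 + 1/(2*(16 - 4*100)) = 35704 + 1/(2*(16 - 400)) = 35704 + (1/2)/(-384) = 35704 + (1/2)*(-1/384) = 35704 - 1/768 = 27420671/768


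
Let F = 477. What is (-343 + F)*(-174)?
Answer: -23316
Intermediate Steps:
(-343 + F)*(-174) = (-343 + 477)*(-174) = 134*(-174) = -23316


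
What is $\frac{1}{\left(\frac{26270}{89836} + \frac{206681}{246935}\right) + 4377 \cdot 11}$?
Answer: $\frac{299779090}{14433802418889} \approx 2.0769 \cdot 10^{-5}$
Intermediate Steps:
$\frac{1}{\left(\frac{26270}{89836} + \frac{206681}{246935}\right) + 4377 \cdot 11} = \frac{1}{\left(26270 \cdot \frac{1}{89836} + 206681 \cdot \frac{1}{246935}\right) + 48147} = \frac{1}{\left(\frac{355}{1214} + \frac{206681}{246935}\right) + 48147} = \frac{1}{\frac{338572659}{299779090} + 48147} = \frac{1}{\frac{14433802418889}{299779090}} = \frac{299779090}{14433802418889}$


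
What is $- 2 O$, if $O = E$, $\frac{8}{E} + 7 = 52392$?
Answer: $- \frac{16}{52385} \approx -0.00030543$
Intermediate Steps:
$E = \frac{8}{52385}$ ($E = \frac{8}{-7 + 52392} = \frac{8}{52385} \approx 0.00015272$)
$O = \frac{8}{52385} \approx 0.00015272$
$- 2 O = \left(-2\right) \frac{8}{52385} = - \frac{16}{52385}$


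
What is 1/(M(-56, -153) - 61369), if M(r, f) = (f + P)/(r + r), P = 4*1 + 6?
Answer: -112/6873185 ≈ -1.6295e-5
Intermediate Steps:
P = 10 (P = 4 + 6 = 10)
M(r, f) = (10 + f)/(2*r) (M(r, f) = (f + 10)/(r + r) = (10 + f)/((2*r)) = (10 + f)*(1/(2*r)) = (10 + f)/(2*r))
1/(M(-56, -153) - 61369) = 1/((½)*(10 - 153)/(-56) - 61369) = 1/((½)*(-1/56)*(-143) - 61369) = 1/(143/112 - 61369) = 1/(-6873185/112) = -112/6873185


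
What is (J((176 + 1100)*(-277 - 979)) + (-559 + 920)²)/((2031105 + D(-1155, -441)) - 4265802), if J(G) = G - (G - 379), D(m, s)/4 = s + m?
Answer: -130700/2241081 ≈ -0.058320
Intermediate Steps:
D(m, s) = 4*m + 4*s (D(m, s) = 4*(s + m) = 4*(m + s) = 4*m + 4*s)
J(G) = 379 (J(G) = G - (-379 + G) = G + (379 - G) = 379)
(J((176 + 1100)*(-277 - 979)) + (-559 + 920)²)/((2031105 + D(-1155, -441)) - 4265802) = (379 + (-559 + 920)²)/((2031105 + (4*(-1155) + 4*(-441))) - 4265802) = (379 + 361²)/((2031105 + (-4620 - 1764)) - 4265802) = (379 + 130321)/((2031105 - 6384) - 4265802) = 130700/(2024721 - 4265802) = 130700/(-2241081) = 130700*(-1/2241081) = -130700/2241081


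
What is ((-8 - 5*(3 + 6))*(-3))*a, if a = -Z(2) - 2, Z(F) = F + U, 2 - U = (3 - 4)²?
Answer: -795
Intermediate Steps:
U = 1 (U = 2 - (3 - 4)² = 2 - 1*(-1)² = 2 - 1*1 = 2 - 1 = 1)
Z(F) = 1 + F (Z(F) = F + 1 = 1 + F)
a = -5 (a = -(1 + 2) - 2 = -1*3 - 2 = -3 - 2 = -5)
((-8 - 5*(3 + 6))*(-3))*a = ((-8 - 5*(3 + 6))*(-3))*(-5) = ((-8 - 5*9)*(-3))*(-5) = ((-8 - 45)*(-3))*(-5) = -53*(-3)*(-5) = 159*(-5) = -795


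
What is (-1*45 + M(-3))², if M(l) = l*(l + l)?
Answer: 729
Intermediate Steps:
M(l) = 2*l² (M(l) = l*(2*l) = 2*l²)
(-1*45 + M(-3))² = (-1*45 + 2*(-3)²)² = (-45 + 2*9)² = (-45 + 18)² = (-27)² = 729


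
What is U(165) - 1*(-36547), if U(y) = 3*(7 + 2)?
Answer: 36574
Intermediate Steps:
U(y) = 27 (U(y) = 3*9 = 27)
U(165) - 1*(-36547) = 27 - 1*(-36547) = 27 + 36547 = 36574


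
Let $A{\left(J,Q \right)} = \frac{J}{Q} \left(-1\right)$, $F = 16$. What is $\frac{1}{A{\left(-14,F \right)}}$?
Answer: $\frac{8}{7} \approx 1.1429$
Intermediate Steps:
$A{\left(J,Q \right)} = - \frac{J}{Q}$
$\frac{1}{A{\left(-14,F \right)}} = \frac{1}{\left(-1\right) \left(-14\right) \frac{1}{16}} = \frac{1}{\frac{7}{8}} = \frac{8}{7}$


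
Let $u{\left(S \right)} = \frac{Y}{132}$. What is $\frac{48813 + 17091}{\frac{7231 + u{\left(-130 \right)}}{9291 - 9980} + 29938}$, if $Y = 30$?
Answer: $\frac{998972832}{453641117} \approx 2.2021$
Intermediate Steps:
$u{\left(S \right)} = \frac{5}{22}$ ($u{\left(S \right)} = \frac{30}{132} = 30 \cdot \frac{1}{132} = \frac{5}{22}$)
$\frac{48813 + 17091}{\frac{7231 + u{\left(-130 \right)}}{9291 - 9980} + 29938} = \frac{48813 + 17091}{\frac{7231 + \frac{5}{22}}{9291 - 9980} + 29938} = \frac{65904}{\frac{159087}{22 \left(-689\right)} + 29938} = \frac{65904}{\frac{159087}{22} \left(- \frac{1}{689}\right) + 29938} = \frac{65904}{- \frac{159087}{15158} + 29938} = \frac{65904}{\frac{453641117}{15158}} = 65904 \cdot \frac{15158}{453641117} = \frac{998972832}{453641117}$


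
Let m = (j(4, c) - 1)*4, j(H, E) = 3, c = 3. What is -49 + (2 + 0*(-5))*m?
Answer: -33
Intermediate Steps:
m = 8 (m = (3 - 1)*4 = 2*4 = 8)
-49 + (2 + 0*(-5))*m = -49 + (2 + 0*(-5))*8 = -49 + (2 + 0)*8 = -49 + 2*8 = -49 + 16 = -33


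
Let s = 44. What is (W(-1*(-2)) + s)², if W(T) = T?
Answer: 2116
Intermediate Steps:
(W(-1*(-2)) + s)² = (-1*(-2) + 44)² = (2 + 44)² = 46² = 2116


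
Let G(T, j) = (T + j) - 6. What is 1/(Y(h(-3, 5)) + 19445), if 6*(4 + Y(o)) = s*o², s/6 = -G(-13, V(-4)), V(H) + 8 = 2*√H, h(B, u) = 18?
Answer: 28189/796299337 + 1296*I/796299337 ≈ 3.54e-5 + 1.6275e-6*I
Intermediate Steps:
V(H) = -8 + 2*√H
G(T, j) = -6 + T + j
s = 162 - 24*I (s = 6*(-(-6 - 13 + (-8 + 2*√(-4)))) = 6*(-(-6 - 13 + (-8 + 2*(2*I)))) = 6*(-(-6 - 13 + (-8 + 4*I))) = 6*(-(-27 + 4*I)) = 6*(27 - 4*I) = 162 - 24*I ≈ 162.0 - 24.0*I)
Y(o) = -4 + o²*(162 - 24*I)/6 (Y(o) = -4 + ((162 - 24*I)*o²)/6 = -4 + (o²*(162 - 24*I))/6 = -4 + o²*(162 - 24*I)/6)
1/(Y(h(-3, 5)) + 19445) = 1/((-4 + 18²*(27 - 4*I)) + 19445) = 1/((-4 + 324*(27 - 4*I)) + 19445) = 1/((-4 + (8748 - 1296*I)) + 19445) = 1/((8744 - 1296*I) + 19445) = 1/(28189 - 1296*I) = (28189 + 1296*I)/796299337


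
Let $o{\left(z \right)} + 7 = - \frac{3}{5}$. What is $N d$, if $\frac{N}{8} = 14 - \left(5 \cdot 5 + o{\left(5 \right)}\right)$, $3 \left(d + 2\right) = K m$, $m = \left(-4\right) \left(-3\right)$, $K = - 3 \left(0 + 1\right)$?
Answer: $\frac{1904}{5} \approx 380.8$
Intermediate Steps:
$o{\left(z \right)} = - \frac{38}{5}$ ($o{\left(z \right)} = -7 - \frac{3}{5} = - \frac{38}{5}$)
$K = -3$ ($K = \left(-3\right) 1 = -3$)
$m = 12$
$d = -14$ ($d = -2 + \frac{\left(-3\right) 12}{3} = -2 + \frac{1}{3} \left(-36\right) = -2 - 12 = -14$)
$N = - \frac{136}{5}$ ($N = 8 \left(14 - \left(5 \cdot 5 - \frac{38}{5}\right)\right) = 8 \left(14 - \left(25 - \frac{38}{5}\right)\right) = 8 \left(14 - \frac{87}{5}\right) = 8 \left(- \frac{17}{5}\right) = - \frac{136}{5} \approx -27.2$)
$N d = \left(- \frac{136}{5}\right) \left(-14\right) = \frac{1904}{5}$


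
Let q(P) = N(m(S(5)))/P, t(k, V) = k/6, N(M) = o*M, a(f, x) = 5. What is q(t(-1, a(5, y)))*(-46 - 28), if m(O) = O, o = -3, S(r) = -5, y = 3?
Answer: 6660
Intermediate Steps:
N(M) = -3*M
t(k, V) = k/6 (t(k, V) = k*(⅙) = k/6)
q(P) = 15/P (q(P) = (-3*(-5))/P = 15/P)
q(t(-1, a(5, y)))*(-46 - 28) = (15/(((⅙)*(-1))))*(-46 - 28) = (15/(-⅙))*(-74) = (15*(-6))*(-74) = -90*(-74) = 6660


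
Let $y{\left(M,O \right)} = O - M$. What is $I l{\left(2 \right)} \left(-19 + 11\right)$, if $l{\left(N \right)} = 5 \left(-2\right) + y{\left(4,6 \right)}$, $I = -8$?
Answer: $-512$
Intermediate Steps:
$l{\left(N \right)} = -8$ ($l{\left(N \right)} = 5 \left(-2\right) + \left(6 - 4\right) = -10 + \left(6 - 4\right) = -10 + 2 = -8$)
$I l{\left(2 \right)} \left(-19 + 11\right) = \left(-8\right) \left(-8\right) \left(-19 + 11\right) = 64 \left(-8\right) = -512$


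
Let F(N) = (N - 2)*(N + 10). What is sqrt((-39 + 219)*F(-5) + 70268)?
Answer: 4*sqrt(3998) ≈ 252.92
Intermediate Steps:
F(N) = (-2 + N)*(10 + N)
sqrt((-39 + 219)*F(-5) + 70268) = sqrt((-39 + 219)*(-20 + (-5)**2 + 8*(-5)) + 70268) = sqrt(180*(-20 + 25 - 40) + 70268) = sqrt(180*(-35) + 70268) = sqrt(-6300 + 70268) = sqrt(63968) = 4*sqrt(3998)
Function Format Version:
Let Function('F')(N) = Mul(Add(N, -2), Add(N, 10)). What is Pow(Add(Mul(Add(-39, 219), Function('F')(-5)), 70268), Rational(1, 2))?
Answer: Mul(4, Pow(3998, Rational(1, 2))) ≈ 252.92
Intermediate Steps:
Function('F')(N) = Mul(Add(-2, N), Add(10, N))
Pow(Add(Mul(Add(-39, 219), Function('F')(-5)), 70268), Rational(1, 2)) = Pow(Add(Mul(Add(-39, 219), Add(-20, Pow(-5, 2), Mul(8, -5))), 70268), Rational(1, 2)) = Pow(Add(Mul(180, Add(-20, 25, -40)), 70268), Rational(1, 2)) = Pow(Add(Mul(180, -35), 70268), Rational(1, 2)) = Pow(Add(-6300, 70268), Rational(1, 2)) = Pow(63968, Rational(1, 2)) = Mul(4, Pow(3998, Rational(1, 2)))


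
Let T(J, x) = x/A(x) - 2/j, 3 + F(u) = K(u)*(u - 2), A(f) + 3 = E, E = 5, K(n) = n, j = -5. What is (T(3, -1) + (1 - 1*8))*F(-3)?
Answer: -426/5 ≈ -85.200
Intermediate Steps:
A(f) = 2 (A(f) = -3 + 5 = 2)
F(u) = -3 + u*(-2 + u) (F(u) = -3 + u*(u - 2) = -3 + u*(-2 + u))
T(J, x) = 2/5 + x/2 (T(J, x) = x/2 - 2/(-5) = x*(1/2) - 2*(-1/5) = x/2 + 2/5 = 2/5 + x/2)
(T(3, -1) + (1 - 1*8))*F(-3) = ((2/5 + (1/2)*(-1)) + (1 - 1*8))*(-3 + (-3)**2 - 2*(-3)) = ((2/5 - 1/2) + (1 - 8))*(-3 + 9 + 6) = (-1/10 - 7)*12 = -71/10*12 = -426/5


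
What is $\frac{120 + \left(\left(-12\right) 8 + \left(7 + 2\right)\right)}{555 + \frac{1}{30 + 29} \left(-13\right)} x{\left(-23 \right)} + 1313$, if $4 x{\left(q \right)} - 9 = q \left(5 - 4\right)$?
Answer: $\frac{12277229}{9352} \approx 1312.8$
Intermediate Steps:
$x{\left(q \right)} = \frac{9}{4} + \frac{q}{4}$ ($x{\left(q \right)} = \frac{9}{4} + \frac{q \left(5 - 4\right)}{4} = \frac{9}{4} + \frac{q 1}{4} = \frac{9}{4} + \frac{q}{4}$)
$\frac{120 + \left(\left(-12\right) 8 + \left(7 + 2\right)\right)}{555 + \frac{1}{30 + 29} \left(-13\right)} x{\left(-23 \right)} + 1313 = \frac{120 + \left(\left(-12\right) 8 + \left(7 + 2\right)\right)}{555 + \frac{1}{30 + 29} \left(-13\right)} \left(\frac{9}{4} + \frac{1}{4} \left(-23\right)\right) + 1313 = \frac{120 + \left(-96 + 9\right)}{555 + \frac{1}{59} \left(-13\right)} \left(\frac{9}{4} - \frac{23}{4}\right) + 1313 = \frac{120 - 87}{555 + \frac{1}{59} \left(-13\right)} \left(- \frac{7}{2}\right) + 1313 = \frac{33}{555 - \frac{13}{59}} \left(- \frac{7}{2}\right) + 1313 = \frac{33}{\frac{32732}{59}} \left(- \frac{7}{2}\right) + 1313 = 33 \cdot \frac{59}{32732} \left(- \frac{7}{2}\right) + 1313 = \frac{1947}{32732} \left(- \frac{7}{2}\right) + 1313 = - \frac{1947}{9352} + 1313 = \frac{12277229}{9352}$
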